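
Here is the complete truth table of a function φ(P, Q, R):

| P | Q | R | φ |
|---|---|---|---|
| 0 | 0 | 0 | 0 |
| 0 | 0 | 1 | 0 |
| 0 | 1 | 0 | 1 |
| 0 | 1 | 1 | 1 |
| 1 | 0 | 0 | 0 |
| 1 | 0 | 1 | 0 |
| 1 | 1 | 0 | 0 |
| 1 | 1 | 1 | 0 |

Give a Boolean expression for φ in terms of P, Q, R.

Collect the rows where φ=1 — (0,1,0), (0,1,1) — and write one minterm per row: ¬P·Q·¬R, ¬P·Q·R. Their union (logical OR) reproduces the table exactly.

φ(P, Q, R) = ((¬P ∧ Q) ∧ ¬R) ∨ ((¬P ∧ Q) ∧ R)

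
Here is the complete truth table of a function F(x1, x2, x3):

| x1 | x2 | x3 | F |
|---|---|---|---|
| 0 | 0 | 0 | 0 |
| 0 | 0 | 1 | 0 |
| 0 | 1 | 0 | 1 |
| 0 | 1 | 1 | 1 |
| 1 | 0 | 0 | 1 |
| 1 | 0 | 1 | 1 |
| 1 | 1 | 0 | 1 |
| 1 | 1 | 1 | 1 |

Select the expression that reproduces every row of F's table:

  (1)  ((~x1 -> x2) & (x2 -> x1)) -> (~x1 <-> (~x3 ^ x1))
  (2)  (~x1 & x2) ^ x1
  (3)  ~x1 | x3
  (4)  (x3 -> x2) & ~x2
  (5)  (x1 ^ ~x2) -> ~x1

2

(1) fails at (0,0,0): the formula yields 1, F is 0.
(3) fails at (0,0,0): the formula yields 1, F is 0.
(4) fails at (0,0,0): the formula yields 1, F is 0.
(5) fails at (0,0,0): the formula yields 1, F is 0.
That leaves (2). Evaluating it on every row reproduces the table of F exactly.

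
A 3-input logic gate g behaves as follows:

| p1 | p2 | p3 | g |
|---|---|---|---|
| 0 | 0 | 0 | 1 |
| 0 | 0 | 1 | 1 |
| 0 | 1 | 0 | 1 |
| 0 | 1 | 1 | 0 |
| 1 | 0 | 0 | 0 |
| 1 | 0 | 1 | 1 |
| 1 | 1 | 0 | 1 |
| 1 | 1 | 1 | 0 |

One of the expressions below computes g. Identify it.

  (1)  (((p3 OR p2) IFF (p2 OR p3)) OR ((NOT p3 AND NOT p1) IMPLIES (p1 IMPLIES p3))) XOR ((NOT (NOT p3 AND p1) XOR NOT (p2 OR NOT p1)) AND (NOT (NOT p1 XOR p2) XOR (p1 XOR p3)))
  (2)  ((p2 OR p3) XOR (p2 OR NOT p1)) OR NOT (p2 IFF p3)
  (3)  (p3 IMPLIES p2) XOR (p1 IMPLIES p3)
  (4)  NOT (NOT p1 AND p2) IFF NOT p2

2

(1) fails at (0,0,1): the formula yields 0, g is 1.
(3) fails at (0,0,0): the formula yields 0, g is 1.
(4) fails at (0,1,1): the formula yields 1, g is 0.
(2) is the remaining candidate, and it agrees with g on all 8 inputs.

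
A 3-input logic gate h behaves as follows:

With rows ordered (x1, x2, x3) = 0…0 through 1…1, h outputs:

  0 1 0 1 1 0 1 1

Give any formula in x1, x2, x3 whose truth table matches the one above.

The 0-rows are (0,0,0), (0,1,0), (1,0,1). Take each as a conjunction (¬x1·¬x2·¬x3, ¬x1·x2·¬x3, x1·¬x2·x3), form their disjunction, and complement — that gives a formula that is 1 everywhere h is.

h(x1, x2, x3) = ¬((((¬x1 ∧ ¬x2) ∧ ¬x3) ∨ ((¬x1 ∧ x2) ∧ ¬x3)) ∨ ((x1 ∧ ¬x2) ∧ x3))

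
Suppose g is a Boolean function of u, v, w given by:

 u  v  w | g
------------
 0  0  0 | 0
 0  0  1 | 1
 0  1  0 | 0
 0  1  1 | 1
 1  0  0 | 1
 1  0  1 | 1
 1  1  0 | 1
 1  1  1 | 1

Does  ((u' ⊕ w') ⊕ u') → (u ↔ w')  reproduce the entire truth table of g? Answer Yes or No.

Test each input against both g and the formula:
  u=0, v=0, w=0: formula gives 0, g = 0 ✓
  u=0, v=0, w=1: formula gives 1, g = 1 ✓
  u=0, v=1, w=0: formula gives 0, g = 0 ✓
  u=0, v=1, w=1: formula gives 1, g = 1 ✓
  u=1, v=0, w=0: formula gives 1, g = 1 ✓
  … (the remaining 3 rows also agree.)
Every row agrees, so the formula is equivalent.

Yes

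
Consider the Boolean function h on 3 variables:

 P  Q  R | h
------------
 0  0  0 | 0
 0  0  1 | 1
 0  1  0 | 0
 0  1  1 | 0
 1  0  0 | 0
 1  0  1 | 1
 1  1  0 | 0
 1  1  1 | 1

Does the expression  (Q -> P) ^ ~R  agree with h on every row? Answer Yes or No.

Check the formula against h row by row:
  P=0, Q=0, R=0: formula gives 0, h = 0 ✓
  P=0, Q=0, R=1: formula gives 1, h = 1 ✓
  P=0, Q=1, R=0: formula gives 1, but h = 0 ✗
A single disagreement suffices: at (0,1,0) they differ, so the formula does not compute h.

No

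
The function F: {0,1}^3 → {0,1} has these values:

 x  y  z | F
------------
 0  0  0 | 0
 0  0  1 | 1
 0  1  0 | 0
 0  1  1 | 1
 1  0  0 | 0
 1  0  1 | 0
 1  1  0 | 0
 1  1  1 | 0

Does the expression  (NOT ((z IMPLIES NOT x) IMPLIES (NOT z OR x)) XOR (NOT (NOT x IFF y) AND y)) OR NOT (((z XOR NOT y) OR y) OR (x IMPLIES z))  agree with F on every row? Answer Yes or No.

No

Evaluate (NOT ((z IMPLIES NOT x) IMPLIES (NOT z OR x)) XOR (NOT (NOT x IFF y) AND y)) OR NOT (((z XOR NOT y) OR y) OR (x IMPLIES z)) on each row and compare to F:
  x=0, y=0, z=0: formula gives 0, F = 0 ✓
  x=0, y=0, z=1: formula gives 1, F = 1 ✓
  x=0, y=1, z=0: formula gives 0, F = 0 ✓
  x=0, y=1, z=1: formula gives 1, F = 1 ✓
  x=1, y=0, z=0: formula gives 0, F = 0 ✓
  …
  x=1, y=1, z=0: formula gives 1, but F = 0 ✗
A single disagreement suffices: at (1,1,0) they differ, so the formula does not compute F.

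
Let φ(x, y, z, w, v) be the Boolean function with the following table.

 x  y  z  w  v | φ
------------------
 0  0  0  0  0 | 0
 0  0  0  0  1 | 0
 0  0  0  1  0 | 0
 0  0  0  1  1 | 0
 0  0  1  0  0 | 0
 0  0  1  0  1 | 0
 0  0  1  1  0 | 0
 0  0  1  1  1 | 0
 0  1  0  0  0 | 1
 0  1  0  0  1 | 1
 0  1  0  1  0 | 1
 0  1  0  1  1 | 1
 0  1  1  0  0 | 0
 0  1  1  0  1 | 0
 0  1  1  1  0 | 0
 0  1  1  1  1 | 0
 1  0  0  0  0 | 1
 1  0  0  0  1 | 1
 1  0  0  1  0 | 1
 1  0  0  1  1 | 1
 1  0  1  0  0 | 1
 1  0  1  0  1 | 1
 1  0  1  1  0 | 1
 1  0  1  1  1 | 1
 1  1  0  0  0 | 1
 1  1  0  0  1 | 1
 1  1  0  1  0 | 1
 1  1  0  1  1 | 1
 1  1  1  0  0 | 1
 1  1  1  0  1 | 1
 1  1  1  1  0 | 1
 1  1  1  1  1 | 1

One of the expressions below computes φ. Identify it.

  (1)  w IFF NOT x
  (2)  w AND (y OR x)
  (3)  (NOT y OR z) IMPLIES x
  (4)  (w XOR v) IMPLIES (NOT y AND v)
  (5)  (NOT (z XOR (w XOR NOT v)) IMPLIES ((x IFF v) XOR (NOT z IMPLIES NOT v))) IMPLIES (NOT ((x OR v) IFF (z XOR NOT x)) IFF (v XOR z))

(1) disagrees with φ on (0,0,0,1,0) (formula → 1, table → 0); rule it out.
(2) disagrees with φ on (0,1,0,0,0) (formula → 0, table → 1); rule it out.
(4) disagrees with φ on (0,0,0,0,0) (formula → 1, table → 0); rule it out.
(5) disagrees with φ on (0,0,0,0,1) (formula → 1, table → 0); rule it out.
(3) is the remaining candidate, and it agrees with φ on all 32 inputs.

3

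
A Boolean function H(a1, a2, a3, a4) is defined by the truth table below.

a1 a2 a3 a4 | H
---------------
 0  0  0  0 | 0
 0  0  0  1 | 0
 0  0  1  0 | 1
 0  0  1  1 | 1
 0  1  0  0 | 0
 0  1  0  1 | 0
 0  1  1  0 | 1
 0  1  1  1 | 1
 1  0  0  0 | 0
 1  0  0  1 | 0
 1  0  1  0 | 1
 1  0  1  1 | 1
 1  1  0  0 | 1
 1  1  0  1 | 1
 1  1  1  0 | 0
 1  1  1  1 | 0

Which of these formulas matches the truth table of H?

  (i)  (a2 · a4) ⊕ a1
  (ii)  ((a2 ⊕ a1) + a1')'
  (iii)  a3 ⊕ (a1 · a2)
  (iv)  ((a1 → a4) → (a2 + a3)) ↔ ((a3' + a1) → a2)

iii

(i): at (0,0,1,0) it gives 0, but H = 1 — eliminated.
(ii): at (0,0,1,0) it gives 0, but H = 1 — eliminated.
(iv): at (0,0,0,0) it gives 1, but H = 0 — eliminated.
That leaves (iii). Evaluating it on every row reproduces the table of H exactly.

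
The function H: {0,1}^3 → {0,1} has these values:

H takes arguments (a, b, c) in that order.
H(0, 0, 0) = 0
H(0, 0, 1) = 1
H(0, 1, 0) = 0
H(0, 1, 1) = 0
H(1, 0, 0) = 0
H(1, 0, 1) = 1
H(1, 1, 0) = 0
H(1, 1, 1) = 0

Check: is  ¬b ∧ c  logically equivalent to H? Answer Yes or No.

Check the formula against H row by row:
  a=0, b=0, c=0: formula gives 0, H = 0 ✓
  a=0, b=0, c=1: formula gives 1, H = 1 ✓
  a=0, b=1, c=0: formula gives 0, H = 0 ✓
  a=0, b=1, c=1: formula gives 0, H = 0 ✓
  a=1, b=0, c=0: formula gives 0, H = 0 ✓
  … (the remaining 3 rows also agree.)
Every row agrees, so the formula is equivalent.

Yes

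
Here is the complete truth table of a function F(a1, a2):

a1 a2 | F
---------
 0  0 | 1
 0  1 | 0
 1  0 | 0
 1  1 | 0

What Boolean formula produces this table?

The output is 1 only when every input is 0 — NOR of all inputs.

F(a1, a2) = not (a1 or a2)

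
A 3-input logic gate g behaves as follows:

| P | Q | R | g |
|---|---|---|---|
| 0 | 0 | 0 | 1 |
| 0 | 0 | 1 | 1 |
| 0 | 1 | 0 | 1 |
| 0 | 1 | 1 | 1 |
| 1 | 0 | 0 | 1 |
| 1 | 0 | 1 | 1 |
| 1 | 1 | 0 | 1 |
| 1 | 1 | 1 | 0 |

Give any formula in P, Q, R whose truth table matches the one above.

g(P, Q, R) = ¬((P ∧ Q) ∧ R)

The output is 0 only when every input is 1 — NAND of all inputs.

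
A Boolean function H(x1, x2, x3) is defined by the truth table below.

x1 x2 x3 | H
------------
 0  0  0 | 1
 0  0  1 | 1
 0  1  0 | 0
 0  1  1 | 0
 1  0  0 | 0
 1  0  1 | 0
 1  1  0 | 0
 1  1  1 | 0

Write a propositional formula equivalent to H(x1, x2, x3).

The 1-rows are (0,0,0), (0,0,1). Each contributes one minterm — ¬x1·¬x2·¬x3; ¬x1·¬x2·x3 — and their disjunction is a sum-of-products form of H.

H(x1, x2, x3) = ((NOT x1 AND NOT x2) AND NOT x3) OR ((NOT x1 AND NOT x2) AND x3)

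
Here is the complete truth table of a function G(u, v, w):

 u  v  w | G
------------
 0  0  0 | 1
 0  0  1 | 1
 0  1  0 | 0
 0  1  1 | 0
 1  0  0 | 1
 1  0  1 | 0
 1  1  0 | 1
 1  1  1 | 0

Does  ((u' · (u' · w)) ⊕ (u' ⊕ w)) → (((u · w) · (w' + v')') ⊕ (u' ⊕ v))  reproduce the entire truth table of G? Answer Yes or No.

Yes

Evaluate ((u' · (u' · w)) ⊕ (u' ⊕ w)) → (((u · w) · (w' + v')') ⊕ (u' ⊕ v)) on each row and compare to G:
  u=0, v=0, w=0: formula gives 1, G = 1 ✓
  u=0, v=0, w=1: formula gives 1, G = 1 ✓
  u=0, v=1, w=0: formula gives 0, G = 0 ✓
  u=0, v=1, w=1: formula gives 0, G = 0 ✓
  u=1, v=0, w=0: formula gives 1, G = 1 ✓
  … (the remaining 3 rows also agree.)
All 8 rows match — the expression computes G exactly.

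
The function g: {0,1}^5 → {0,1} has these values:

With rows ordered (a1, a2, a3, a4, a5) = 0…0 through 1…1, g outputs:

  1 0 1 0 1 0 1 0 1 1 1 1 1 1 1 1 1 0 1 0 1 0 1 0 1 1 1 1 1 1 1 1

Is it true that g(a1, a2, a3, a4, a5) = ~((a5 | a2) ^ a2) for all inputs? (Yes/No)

Yes

Test each input against both g and the formula:
  a1=0, a2=0, a3=0, a4=0, a5=0: formula gives 1, g = 1 ✓
  a1=0, a2=0, a3=0, a4=0, a5=1: formula gives 0, g = 0 ✓
  a1=0, a2=0, a3=0, a4=1, a5=0: formula gives 1, g = 1 ✓
  a1=0, a2=0, a3=0, a4=1, a5=1: formula gives 0, g = 0 ✓
  …and likewise for the remaining 28 rows.
No disagreement on any input; they are logically equivalent.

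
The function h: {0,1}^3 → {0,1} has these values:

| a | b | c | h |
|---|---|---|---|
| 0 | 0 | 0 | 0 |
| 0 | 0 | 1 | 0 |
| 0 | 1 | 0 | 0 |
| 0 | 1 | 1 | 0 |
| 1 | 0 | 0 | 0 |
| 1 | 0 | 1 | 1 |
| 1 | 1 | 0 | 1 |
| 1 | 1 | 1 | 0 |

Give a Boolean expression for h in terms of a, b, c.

Collect the rows where h=1 — (1,0,1), (1,1,0) — and write one minterm per row: a·¬b·c, a·b·¬c. Their union (logical OR) reproduces the table exactly.

h(a, b, c) = ((a AND NOT b) AND c) OR ((a AND b) AND NOT c)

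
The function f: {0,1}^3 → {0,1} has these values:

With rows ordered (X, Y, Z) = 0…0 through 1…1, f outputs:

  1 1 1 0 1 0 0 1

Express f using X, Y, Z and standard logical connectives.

f(X, Y, Z) = ((((X' · Y) · Z) + ((X · Y') · Z)) + ((X · Y) · Z'))'

The 0-rows are (0,1,1), (1,0,1), (1,1,0). Take each as a conjunction (¬X·Y·Z, X·¬Y·Z, X·Y·¬Z), form their disjunction, and complement — that gives a formula that is 1 everywhere f is.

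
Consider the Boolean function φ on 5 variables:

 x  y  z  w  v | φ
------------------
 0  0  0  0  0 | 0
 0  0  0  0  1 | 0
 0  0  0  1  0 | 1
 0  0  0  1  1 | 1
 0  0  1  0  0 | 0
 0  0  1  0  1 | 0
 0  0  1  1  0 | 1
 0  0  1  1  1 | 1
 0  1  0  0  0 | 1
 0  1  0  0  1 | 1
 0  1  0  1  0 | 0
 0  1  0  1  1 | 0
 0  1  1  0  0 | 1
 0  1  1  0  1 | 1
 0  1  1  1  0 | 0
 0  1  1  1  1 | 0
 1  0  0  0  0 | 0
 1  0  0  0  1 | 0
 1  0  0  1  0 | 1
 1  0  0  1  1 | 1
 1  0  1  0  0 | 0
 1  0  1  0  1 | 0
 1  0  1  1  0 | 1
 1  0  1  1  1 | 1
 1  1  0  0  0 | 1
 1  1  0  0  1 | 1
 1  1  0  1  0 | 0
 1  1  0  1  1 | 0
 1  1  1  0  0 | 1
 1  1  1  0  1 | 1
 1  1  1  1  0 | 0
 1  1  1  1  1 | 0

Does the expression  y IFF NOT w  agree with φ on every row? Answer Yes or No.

Test each input against both φ and the formula:
  x=0, y=0, z=0, w=0, v=0: formula gives 0, φ = 0 ✓
  x=0, y=0, z=0, w=0, v=1: formula gives 0, φ = 0 ✓
  x=0, y=0, z=0, w=1, v=0: formula gives 1, φ = 1 ✓
  x=0, y=0, z=0, w=1, v=1: formula gives 1, φ = 1 ✓
  … (the remaining 28 rows also agree.)
Every row agrees, so the formula is equivalent.

Yes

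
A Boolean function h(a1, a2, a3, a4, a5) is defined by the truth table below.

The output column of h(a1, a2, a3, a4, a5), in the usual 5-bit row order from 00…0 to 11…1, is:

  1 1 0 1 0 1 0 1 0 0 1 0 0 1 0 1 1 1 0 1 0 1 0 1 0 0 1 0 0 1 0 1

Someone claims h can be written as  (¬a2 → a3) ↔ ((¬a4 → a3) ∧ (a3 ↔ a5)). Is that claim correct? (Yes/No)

Check the formula against h row by row:
  a1=0, a2=0, a3=0, a4=0, a5=0: formula gives 1, h = 1 ✓
  a1=0, a2=0, a3=0, a4=0, a5=1: formula gives 1, h = 1 ✓
  a1=0, a2=0, a3=0, a4=1, a5=0: formula gives 0, h = 0 ✓
  a1=0, a2=0, a3=0, a4=1, a5=1: formula gives 1, h = 1 ✓
  … (the remaining 28 rows also agree.)
All 32 rows match — the expression computes h exactly.

Yes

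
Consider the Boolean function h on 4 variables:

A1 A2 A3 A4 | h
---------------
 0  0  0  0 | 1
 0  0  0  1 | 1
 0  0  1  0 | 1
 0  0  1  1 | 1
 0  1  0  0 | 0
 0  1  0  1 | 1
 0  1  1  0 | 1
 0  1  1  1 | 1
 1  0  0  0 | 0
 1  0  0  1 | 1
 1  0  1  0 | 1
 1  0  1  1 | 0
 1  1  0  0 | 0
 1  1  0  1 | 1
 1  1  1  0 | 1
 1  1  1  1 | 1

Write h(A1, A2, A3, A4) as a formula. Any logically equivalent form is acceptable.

h(A1, A2, A3, A4) = ~((((((~A1 & A2) & ~A3) & ~A4) | (((A1 & ~A2) & ~A3) & ~A4)) | (((A1 & ~A2) & A3) & A4)) | (((A1 & A2) & ~A3) & ~A4))

The 0-rows are (0,1,0,0), (1,0,0,0), (1,0,1,1), (1,1,0,0). Take each as a conjunction (¬A1·A2·¬A3·¬A4, A1·¬A2·¬A3·¬A4, A1·¬A2·A3·A4, A1·A2·¬A3·¬A4), form their disjunction, and complement — that gives a formula that is 1 everywhere h is.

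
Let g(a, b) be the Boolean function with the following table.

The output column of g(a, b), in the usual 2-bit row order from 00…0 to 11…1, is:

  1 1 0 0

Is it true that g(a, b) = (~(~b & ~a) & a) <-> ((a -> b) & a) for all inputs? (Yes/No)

Check the formula against g row by row:
  a=0, b=0: formula gives 1, g = 1 ✓
  a=0, b=1: formula gives 1, g = 1 ✓
  a=1, b=0: formula gives 0, g = 0 ✓
  a=1, b=1: formula gives 1, but g = 0 ✗
Since they disagree at (1,1), the expression is not a correct formula for g.

No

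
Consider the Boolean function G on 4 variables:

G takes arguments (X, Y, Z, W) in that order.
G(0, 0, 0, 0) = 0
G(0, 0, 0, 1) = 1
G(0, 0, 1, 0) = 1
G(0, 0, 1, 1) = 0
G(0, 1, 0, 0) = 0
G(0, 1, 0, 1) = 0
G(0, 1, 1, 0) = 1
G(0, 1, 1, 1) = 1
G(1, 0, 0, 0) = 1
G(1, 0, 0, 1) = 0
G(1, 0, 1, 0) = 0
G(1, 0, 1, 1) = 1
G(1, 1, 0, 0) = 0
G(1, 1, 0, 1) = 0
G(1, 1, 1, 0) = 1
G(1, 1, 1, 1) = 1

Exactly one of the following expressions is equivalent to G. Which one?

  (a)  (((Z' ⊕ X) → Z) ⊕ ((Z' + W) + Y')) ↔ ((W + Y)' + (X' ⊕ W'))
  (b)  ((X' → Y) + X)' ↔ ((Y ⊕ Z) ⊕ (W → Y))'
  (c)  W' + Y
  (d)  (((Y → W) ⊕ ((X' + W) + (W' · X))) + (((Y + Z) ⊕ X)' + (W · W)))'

b

(a): at (0,0,0,0) it gives 1, but G = 0 — eliminated.
(c): at (0,0,0,0) it gives 1, but G = 0 — eliminated.
(d): at (0,0,0,1) it gives 0, but G = 1 — eliminated.
(b) is the remaining candidate, and it agrees with G on all 16 inputs.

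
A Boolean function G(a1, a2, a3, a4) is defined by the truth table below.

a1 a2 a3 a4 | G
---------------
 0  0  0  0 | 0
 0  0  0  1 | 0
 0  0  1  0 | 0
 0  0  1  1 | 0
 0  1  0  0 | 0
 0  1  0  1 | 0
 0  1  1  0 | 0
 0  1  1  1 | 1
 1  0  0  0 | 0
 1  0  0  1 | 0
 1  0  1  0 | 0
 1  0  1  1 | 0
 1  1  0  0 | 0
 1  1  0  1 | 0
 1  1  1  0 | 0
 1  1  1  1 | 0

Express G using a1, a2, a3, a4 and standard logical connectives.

G(a1, a2, a3, a4) = ((~a1 & a2) & a3) & a4

Only row (0,1,1,1) gives 1. That row's minterm ¬a1·a2·a3·a4 is G directly.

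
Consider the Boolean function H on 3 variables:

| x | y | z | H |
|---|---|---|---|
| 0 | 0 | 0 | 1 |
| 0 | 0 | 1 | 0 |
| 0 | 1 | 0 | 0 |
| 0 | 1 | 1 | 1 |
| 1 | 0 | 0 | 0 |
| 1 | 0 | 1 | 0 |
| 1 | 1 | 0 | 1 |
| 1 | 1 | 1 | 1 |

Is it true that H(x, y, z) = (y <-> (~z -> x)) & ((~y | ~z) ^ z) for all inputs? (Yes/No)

Yes

Evaluate (y <-> (~z -> x)) & ((~y | ~z) ^ z) on each row and compare to H:
  x=0, y=0, z=0: formula gives 1, H = 1 ✓
  x=0, y=0, z=1: formula gives 0, H = 0 ✓
  x=0, y=1, z=0: formula gives 0, H = 0 ✓
  x=0, y=1, z=1: formula gives 1, H = 1 ✓
  x=1, y=0, z=0: formula gives 0, H = 0 ✓
  … (the remaining 3 rows also agree.)
All 8 rows match — the expression computes H exactly.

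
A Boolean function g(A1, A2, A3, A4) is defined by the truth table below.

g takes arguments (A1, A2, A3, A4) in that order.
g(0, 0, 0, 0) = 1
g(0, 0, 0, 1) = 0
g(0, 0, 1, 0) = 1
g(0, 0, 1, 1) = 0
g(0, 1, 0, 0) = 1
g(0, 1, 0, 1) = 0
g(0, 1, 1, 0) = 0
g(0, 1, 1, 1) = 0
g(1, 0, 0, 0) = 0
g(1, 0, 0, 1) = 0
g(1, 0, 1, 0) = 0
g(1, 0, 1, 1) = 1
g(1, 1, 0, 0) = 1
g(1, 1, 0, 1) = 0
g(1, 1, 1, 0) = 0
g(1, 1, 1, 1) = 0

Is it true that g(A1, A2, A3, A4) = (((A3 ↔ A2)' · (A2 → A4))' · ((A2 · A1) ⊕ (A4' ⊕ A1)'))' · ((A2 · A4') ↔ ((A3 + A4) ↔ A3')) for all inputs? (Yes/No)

No

Evaluate (((A3 ↔ A2)' · (A2 → A4))' · ((A2 · A1) ⊕ (A4' ⊕ A1)'))' · ((A2 · A4') ↔ ((A3 + A4) ↔ A3')) on each row and compare to g:
  A1=0, A2=0, A3=0, A4=0: formula gives 1, g = 1 ✓
  A1=0, A2=0, A3=0, A4=1: formula gives 0, g = 0 ✓
  A1=0, A2=0, A3=1, A4=0: formula gives 1, g = 1 ✓
  A1=0, A2=0, A3=1, A4=1: formula gives 1, but g = 0 ✗
A single disagreement suffices: at (0,0,1,1) they differ, so the formula does not compute g.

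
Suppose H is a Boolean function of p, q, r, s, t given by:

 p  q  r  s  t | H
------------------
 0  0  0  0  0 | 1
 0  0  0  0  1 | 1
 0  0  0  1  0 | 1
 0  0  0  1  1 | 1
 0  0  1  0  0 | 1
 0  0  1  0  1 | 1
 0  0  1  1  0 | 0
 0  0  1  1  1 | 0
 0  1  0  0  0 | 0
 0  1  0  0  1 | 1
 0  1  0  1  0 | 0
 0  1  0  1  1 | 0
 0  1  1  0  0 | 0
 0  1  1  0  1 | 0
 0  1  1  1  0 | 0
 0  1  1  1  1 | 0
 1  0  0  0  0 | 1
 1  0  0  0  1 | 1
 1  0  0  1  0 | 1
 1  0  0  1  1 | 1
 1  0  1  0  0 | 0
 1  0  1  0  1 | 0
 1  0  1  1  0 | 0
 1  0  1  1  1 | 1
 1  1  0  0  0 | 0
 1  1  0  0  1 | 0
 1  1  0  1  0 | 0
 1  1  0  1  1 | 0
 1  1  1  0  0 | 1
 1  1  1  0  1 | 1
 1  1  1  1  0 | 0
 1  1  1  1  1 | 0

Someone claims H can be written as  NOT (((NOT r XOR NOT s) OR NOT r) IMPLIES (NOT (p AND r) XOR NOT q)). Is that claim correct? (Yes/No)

No

Test each input against both H and the formula:
  p=0, q=0, r=0, s=0, t=0: formula gives 1, H = 1 ✓
  p=0, q=0, r=0, s=0, t=1: formula gives 1, H = 1 ✓
  p=0, q=0, r=0, s=1, t=0: formula gives 1, H = 1 ✓
  p=0, q=0, r=0, s=1, t=1: formula gives 1, H = 1 ✓
  …
  p=0, q=1, r=0, s=0, t=1: formula gives 0, but H = 1 ✗
Since they disagree at (0,1,0,0,1), the expression is not a correct formula for H.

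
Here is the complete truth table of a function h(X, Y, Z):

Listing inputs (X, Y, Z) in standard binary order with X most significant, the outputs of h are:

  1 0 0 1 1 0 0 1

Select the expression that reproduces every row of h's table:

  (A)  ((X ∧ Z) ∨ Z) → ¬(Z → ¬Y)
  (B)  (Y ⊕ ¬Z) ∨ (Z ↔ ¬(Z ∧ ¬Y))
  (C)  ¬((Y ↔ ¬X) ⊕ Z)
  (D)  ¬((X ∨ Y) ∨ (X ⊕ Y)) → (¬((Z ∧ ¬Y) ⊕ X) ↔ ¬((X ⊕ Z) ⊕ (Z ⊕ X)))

B

(A) fails at (0,1,0): the formula yields 1, h is 0.
(C) fails at (1,0,0): the formula yields 0, h is 1.
(D) fails at (0,1,0): the formula yields 1, h is 0.
That leaves (B). Evaluating it on every row reproduces the table of h exactly.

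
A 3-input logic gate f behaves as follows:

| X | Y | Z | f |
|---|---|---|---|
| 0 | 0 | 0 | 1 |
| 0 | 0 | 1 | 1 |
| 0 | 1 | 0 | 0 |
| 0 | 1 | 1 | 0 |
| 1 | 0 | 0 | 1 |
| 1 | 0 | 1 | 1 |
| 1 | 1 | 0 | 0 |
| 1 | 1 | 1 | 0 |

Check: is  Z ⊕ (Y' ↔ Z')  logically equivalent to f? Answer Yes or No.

Check the formula against f row by row:
  X=0, Y=0, Z=0: formula gives 1, f = 1 ✓
  X=0, Y=0, Z=1: formula gives 1, f = 1 ✓
  X=0, Y=1, Z=0: formula gives 0, f = 0 ✓
  X=0, Y=1, Z=1: formula gives 0, f = 0 ✓
  X=1, Y=0, Z=0: formula gives 1, f = 1 ✓
  …and likewise for the remaining 3 rows.
No disagreement on any input; they are logically equivalent.

Yes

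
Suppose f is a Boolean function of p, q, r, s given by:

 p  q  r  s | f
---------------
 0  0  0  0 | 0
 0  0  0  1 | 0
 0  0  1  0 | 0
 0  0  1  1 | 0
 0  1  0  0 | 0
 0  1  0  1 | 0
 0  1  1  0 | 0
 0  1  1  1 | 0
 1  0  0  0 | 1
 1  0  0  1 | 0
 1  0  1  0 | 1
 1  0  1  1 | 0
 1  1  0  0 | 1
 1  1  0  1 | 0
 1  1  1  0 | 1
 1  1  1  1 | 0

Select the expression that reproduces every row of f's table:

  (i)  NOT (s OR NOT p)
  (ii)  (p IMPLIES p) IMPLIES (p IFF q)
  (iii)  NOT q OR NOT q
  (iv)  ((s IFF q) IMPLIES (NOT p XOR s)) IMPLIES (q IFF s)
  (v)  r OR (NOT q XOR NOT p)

(ii) fails at (0,0,0,0): the formula yields 1, f is 0.
(iii) fails at (0,0,0,0): the formula yields 1, f is 0.
(iv) fails at (0,0,0,0): the formula yields 1, f is 0.
(v) fails at (0,0,1,0): the formula yields 1, f is 0.
Only (i) survives; checking it on all 16 rows confirms it matches f.

i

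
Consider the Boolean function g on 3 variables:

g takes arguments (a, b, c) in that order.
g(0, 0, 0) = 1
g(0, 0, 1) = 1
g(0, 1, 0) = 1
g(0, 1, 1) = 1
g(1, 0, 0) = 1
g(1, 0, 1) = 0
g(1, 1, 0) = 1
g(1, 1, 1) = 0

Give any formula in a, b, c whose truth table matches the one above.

g is 0 on only 2 rows — (1,0,1), (1,1,1). Writing each as a minterm (a·¬b·c, a·b·c) and OR-ing them characterizes exactly where g=0, so g is the negation of that disjunction.

g(a, b, c) = not (((a and not b) and c) or ((a and b) and c))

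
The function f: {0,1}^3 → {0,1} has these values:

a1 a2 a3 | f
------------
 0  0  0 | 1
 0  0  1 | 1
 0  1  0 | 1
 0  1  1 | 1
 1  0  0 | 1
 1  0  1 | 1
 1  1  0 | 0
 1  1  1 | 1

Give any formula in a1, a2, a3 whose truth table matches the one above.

Only row (1,1,0) gives 0. So f is 1 everywhere except there — the complement of the minterm a1·a2·¬a3.

f(a1, a2, a3) = ~((a1 & a2) & ~a3)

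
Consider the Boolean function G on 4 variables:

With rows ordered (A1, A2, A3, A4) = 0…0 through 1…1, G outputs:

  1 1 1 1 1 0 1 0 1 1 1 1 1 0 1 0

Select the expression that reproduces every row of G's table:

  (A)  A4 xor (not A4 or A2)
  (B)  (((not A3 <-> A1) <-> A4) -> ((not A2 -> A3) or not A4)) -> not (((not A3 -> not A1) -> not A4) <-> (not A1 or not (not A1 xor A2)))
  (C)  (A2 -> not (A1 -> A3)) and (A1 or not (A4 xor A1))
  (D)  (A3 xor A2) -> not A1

A

(B): at (0,0,0,0) it gives 0, but G = 1 — eliminated.
(C): at (0,0,0,1) it gives 0, but G = 1 — eliminated.
(D): at (0,1,0,1) it gives 1, but G = 0 — eliminated.
(A) is the remaining candidate, and it agrees with G on all 16 inputs.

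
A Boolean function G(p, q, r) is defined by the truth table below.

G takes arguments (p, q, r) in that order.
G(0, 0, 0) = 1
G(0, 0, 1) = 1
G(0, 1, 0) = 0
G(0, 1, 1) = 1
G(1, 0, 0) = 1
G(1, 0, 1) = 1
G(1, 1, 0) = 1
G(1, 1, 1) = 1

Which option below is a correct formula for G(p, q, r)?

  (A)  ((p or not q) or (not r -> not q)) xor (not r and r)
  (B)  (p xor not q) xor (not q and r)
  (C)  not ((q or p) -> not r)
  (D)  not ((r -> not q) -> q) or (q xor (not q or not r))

(B) fails at (0,0,1): the formula yields 0, G is 1.
(C) fails at (0,0,0): the formula yields 0, G is 1.
(D) fails at (1,1,0): the formula yields 0, G is 1.
That leaves (A). Evaluating it on every row reproduces the table of G exactly.

A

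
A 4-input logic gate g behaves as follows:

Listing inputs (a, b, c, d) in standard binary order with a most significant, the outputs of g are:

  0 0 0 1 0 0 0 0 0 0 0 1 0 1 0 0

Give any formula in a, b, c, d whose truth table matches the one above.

g=1 on 3 inputs: (0,0,1,1), (1,0,1,1), (1,1,0,1). Reading each as a conjunction of literals (¬a·¬b·c·d, a·¬b·c·d, a·b·¬c·d) and taking the OR gives the canonical DNF.

g(a, b, c, d) = ((((¬a ∧ ¬b) ∧ c) ∧ d) ∨ (((a ∧ ¬b) ∧ c) ∧ d)) ∨ (((a ∧ b) ∧ ¬c) ∧ d)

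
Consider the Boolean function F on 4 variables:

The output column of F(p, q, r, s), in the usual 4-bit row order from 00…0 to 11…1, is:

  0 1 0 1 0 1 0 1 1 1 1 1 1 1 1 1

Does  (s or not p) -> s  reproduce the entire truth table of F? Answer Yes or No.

Check the formula against F row by row:
  p=0, q=0, r=0, s=0: formula gives 0, F = 0 ✓
  p=0, q=0, r=0, s=1: formula gives 1, F = 1 ✓
  p=0, q=0, r=1, s=0: formula gives 0, F = 0 ✓
  p=0, q=0, r=1, s=1: formula gives 1, F = 1 ✓
  …and likewise for the remaining 12 rows.
Every row agrees, so the formula is equivalent.

Yes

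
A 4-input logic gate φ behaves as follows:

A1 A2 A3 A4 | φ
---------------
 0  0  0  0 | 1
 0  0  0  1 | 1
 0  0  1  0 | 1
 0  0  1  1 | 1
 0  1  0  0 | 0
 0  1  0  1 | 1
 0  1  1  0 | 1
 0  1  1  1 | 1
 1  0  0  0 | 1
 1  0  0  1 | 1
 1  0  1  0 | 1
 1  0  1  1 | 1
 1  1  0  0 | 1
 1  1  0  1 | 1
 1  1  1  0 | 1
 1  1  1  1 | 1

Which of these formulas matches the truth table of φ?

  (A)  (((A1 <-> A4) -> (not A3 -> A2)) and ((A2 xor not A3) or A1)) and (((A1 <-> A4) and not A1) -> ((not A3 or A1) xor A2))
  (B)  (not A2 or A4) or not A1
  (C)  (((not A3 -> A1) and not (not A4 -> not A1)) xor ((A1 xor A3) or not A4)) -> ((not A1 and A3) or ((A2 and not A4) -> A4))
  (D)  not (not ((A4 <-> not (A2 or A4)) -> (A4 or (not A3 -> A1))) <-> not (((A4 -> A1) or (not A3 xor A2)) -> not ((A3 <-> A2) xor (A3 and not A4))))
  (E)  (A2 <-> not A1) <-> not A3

C

(A) fails at (0,0,0,0): the formula yields 0, φ is 1.
(B) fails at (0,1,0,0): the formula yields 1, φ is 0.
(D) fails at (0,0,1,1): the formula yields 0, φ is 1.
(E) fails at (0,0,0,0): the formula yields 0, φ is 1.
Only (C) survives; checking it on all 16 rows confirms it matches φ.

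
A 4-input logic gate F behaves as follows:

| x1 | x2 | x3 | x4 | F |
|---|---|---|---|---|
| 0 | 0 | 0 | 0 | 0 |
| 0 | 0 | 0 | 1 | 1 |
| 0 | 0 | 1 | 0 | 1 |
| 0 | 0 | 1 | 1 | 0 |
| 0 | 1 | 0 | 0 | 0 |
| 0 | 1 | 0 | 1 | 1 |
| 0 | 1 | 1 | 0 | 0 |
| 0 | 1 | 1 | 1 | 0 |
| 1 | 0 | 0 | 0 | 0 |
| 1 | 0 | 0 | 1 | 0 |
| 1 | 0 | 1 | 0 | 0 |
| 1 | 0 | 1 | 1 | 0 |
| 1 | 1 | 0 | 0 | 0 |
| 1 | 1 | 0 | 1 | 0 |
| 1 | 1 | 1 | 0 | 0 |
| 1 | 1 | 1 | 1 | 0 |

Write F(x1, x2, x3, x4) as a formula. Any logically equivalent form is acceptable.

F(x1, x2, x3, x4) = ((((not x1 and not x2) and not x3) and x4) or (((not x1 and not x2) and x3) and not x4)) or (((not x1 and x2) and not x3) and x4)

Collect the rows where F=1 — (0,0,0,1), (0,0,1,0), (0,1,0,1) — and write one minterm per row: ¬x1·¬x2·¬x3·x4, ¬x1·¬x2·x3·¬x4, ¬x1·x2·¬x3·x4. Their union (logical OR) reproduces the table exactly.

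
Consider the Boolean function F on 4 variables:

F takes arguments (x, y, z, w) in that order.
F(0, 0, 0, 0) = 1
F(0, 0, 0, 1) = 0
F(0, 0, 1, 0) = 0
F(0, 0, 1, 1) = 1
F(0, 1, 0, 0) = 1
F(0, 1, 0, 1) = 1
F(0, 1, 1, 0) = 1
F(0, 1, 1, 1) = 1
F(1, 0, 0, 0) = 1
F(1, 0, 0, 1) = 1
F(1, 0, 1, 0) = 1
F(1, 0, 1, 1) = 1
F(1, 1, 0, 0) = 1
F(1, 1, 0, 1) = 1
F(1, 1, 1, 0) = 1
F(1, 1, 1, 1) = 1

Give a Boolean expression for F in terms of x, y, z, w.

F(x, y, z, w) = NOT ((((NOT x AND NOT y) AND NOT z) AND w) OR (((NOT x AND NOT y) AND z) AND NOT w))

There are just 2 zero rows: (0,0,0,1), (0,0,1,0). Their minterms are ¬x·¬y·¬z·w, ¬x·¬y·z·¬w; the OR of those covers precisely the 0-outputs, and negating it yields F.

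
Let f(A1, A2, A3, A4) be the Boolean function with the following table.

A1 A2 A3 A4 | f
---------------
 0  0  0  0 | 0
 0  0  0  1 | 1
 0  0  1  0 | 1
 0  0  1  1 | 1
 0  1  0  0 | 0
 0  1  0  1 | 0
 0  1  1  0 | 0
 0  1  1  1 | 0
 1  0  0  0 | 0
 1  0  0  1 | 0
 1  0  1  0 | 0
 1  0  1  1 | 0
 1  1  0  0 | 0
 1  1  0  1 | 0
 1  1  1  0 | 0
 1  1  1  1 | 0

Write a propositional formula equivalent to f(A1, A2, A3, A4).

f(A1, A2, A3, A4) = ((((NOT A1 AND NOT A2) AND NOT A3) AND A4) OR (((NOT A1 AND NOT A2) AND A3) AND NOT A4)) OR (((NOT A1 AND NOT A2) AND A3) AND A4)

The 1-rows are (0,0,0,1), (0,0,1,0), (0,0,1,1). Each contributes one minterm — ¬A1·¬A2·¬A3·A4; ¬A1·¬A2·A3·¬A4; ¬A1·¬A2·A3·A4 — and their disjunction is a sum-of-products form of f.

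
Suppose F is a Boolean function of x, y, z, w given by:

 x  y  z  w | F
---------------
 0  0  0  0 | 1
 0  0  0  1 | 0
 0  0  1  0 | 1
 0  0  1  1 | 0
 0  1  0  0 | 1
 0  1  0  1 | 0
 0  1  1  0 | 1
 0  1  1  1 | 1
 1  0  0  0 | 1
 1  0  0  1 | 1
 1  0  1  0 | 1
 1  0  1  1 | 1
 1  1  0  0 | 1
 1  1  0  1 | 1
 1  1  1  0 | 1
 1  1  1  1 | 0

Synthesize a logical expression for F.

The 0-rows are (0,0,0,1), (0,0,1,1), (0,1,0,1), (1,1,1,1). Take each as a conjunction (¬x·¬y·¬z·w, ¬x·¬y·z·w, ¬x·y·¬z·w, x·y·z·w), form their disjunction, and complement — that gives a formula that is 1 everywhere F is.

F(x, y, z, w) = ~((((((~x & ~y) & ~z) & w) | (((~x & ~y) & z) & w)) | (((~x & y) & ~z) & w)) | (((x & y) & z) & w))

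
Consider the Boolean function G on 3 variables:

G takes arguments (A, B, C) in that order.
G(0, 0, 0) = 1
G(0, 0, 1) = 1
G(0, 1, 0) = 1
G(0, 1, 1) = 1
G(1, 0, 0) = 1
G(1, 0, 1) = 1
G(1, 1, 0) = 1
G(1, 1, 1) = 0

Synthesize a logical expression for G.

G(A, B, C) = ¬((A ∧ B) ∧ C)

The output is 0 only when every input is 1 — NAND of all inputs.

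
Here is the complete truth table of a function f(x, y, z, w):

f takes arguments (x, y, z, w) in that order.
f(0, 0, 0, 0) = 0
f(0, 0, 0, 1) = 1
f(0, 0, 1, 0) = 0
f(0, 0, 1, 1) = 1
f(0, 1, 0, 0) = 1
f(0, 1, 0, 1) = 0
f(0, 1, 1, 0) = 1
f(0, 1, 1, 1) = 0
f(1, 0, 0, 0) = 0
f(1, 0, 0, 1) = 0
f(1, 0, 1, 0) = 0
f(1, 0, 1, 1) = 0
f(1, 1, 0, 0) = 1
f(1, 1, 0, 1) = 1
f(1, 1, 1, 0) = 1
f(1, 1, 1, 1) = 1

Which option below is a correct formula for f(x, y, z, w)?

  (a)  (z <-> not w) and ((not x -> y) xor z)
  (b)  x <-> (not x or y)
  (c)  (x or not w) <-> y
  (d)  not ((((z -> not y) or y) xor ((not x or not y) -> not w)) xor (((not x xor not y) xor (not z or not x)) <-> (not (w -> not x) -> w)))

(a) disagrees with f on (0,0,0,1) (formula → 0, table → 1); rule it out.
(b) disagrees with f on (0,0,0,1) (formula → 0, table → 1); rule it out.
(d) disagrees with f on (1,0,0,0) (formula → 1, table → 0); rule it out.
That leaves (c). Evaluating it on every row reproduces the table of f exactly.

c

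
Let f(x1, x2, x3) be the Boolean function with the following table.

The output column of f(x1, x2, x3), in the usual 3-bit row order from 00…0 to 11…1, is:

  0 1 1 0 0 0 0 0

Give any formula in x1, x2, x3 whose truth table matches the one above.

f(x1, x2, x3) = ((NOT x1 AND NOT x2) AND x3) OR ((NOT x1 AND x2) AND NOT x3)

Collect the rows where f=1 — (0,0,1), (0,1,0) — and write one minterm per row: ¬x1·¬x2·x3, ¬x1·x2·¬x3. Their union (logical OR) reproduces the table exactly.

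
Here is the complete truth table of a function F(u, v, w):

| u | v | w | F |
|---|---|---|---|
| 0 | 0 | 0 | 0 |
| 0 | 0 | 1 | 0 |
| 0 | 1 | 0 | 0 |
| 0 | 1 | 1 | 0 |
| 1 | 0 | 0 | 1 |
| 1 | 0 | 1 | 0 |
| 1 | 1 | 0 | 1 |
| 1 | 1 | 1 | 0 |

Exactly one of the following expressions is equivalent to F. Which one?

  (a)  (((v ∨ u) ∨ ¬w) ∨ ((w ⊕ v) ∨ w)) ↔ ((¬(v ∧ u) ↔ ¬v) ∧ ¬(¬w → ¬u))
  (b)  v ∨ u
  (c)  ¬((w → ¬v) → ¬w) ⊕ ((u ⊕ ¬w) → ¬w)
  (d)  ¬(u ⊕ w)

a

(b): at (0,1,0) it gives 1, but F = 0 — eliminated.
(c): at (0,0,0) it gives 1, but F = 0 — eliminated.
(d): at (0,0,0) it gives 1, but F = 0 — eliminated.
Only (a) survives; checking it on all 8 rows confirms it matches F.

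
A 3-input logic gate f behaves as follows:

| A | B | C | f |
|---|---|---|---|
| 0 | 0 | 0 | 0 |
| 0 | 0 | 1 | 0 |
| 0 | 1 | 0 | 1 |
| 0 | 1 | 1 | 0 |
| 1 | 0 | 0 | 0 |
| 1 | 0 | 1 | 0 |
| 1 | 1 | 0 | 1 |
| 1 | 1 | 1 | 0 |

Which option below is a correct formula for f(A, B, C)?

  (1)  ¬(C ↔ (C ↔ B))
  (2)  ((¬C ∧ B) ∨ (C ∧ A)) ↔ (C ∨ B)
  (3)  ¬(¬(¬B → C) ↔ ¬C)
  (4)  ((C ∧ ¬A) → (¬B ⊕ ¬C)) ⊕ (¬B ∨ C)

(1) disagrees with f on (0,0,0) (formula → 1, table → 0); rule it out.
(2) disagrees with f on (0,0,0) (formula → 1, table → 0); rule it out.
(4) disagrees with f on (0,1,1) (formula → 1, table → 0); rule it out.
(3) is the remaining candidate, and it agrees with f on all 8 inputs.

3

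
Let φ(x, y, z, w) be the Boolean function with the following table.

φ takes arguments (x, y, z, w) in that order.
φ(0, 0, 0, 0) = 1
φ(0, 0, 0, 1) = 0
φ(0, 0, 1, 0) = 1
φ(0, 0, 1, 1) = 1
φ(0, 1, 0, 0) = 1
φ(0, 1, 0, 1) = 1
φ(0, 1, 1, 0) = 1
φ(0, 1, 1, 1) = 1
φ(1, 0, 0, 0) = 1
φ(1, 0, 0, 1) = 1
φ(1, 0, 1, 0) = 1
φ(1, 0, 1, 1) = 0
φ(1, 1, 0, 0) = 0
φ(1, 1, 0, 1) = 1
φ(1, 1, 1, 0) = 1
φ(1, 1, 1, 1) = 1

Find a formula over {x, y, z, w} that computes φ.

φ(x, y, z, w) = ¬(((((¬x ∧ ¬y) ∧ ¬z) ∧ w) ∨ (((x ∧ ¬y) ∧ z) ∧ w)) ∨ (((x ∧ y) ∧ ¬z) ∧ ¬w))

There are just 3 zero rows: (0,0,0,1), (1,0,1,1), (1,1,0,0). Their minterms are ¬x·¬y·¬z·w, x·¬y·z·w, x·y·¬z·¬w; the OR of those covers precisely the 0-outputs, and negating it yields φ.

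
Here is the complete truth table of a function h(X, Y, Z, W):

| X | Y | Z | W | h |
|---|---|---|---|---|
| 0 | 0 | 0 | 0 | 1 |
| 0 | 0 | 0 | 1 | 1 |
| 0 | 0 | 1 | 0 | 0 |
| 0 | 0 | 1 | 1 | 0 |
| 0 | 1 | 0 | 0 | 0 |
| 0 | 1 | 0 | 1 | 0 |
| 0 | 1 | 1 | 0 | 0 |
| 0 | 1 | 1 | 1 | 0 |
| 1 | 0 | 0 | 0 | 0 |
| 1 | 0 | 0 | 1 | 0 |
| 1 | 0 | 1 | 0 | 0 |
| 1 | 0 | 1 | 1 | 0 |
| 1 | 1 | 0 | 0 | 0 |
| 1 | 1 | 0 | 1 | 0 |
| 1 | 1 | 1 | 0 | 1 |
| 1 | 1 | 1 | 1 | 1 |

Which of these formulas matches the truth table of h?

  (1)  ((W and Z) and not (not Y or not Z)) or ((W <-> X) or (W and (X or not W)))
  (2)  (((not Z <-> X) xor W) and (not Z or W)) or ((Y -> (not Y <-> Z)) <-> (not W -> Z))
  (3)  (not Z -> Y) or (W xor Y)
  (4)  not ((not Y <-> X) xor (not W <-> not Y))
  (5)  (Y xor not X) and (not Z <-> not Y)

(1) fails at (0,0,0,1): the formula yields 0, h is 1.
(2) fails at (0,0,0,0): the formula yields 0, h is 1.
(3) fails at (0,0,0,0): the formula yields 0, h is 1.
(4) fails at (0,0,0,0): the formula yields 0, h is 1.
That leaves (5). Evaluating it on every row reproduces the table of h exactly.

5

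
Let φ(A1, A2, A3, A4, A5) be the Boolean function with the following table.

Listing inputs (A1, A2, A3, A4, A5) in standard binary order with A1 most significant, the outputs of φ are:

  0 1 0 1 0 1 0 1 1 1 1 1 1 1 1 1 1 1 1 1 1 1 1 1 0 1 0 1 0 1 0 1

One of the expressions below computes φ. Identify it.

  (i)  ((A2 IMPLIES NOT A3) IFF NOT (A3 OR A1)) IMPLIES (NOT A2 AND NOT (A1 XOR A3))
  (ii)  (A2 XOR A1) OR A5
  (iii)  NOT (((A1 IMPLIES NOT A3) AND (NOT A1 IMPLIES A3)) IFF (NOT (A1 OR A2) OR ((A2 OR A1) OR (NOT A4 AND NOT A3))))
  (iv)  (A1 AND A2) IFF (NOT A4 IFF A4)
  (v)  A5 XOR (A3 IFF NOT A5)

(i) disagrees with φ on (0,0,0,0,0) (formula → 1, table → 0); rule it out.
(iii) disagrees with φ on (0,0,0,0,0) (formula → 1, table → 0); rule it out.
(iv) disagrees with φ on (0,0,0,0,0) (formula → 1, table → 0); rule it out.
(v) disagrees with φ on (0,0,0,0,1) (formula → 0, table → 1); rule it out.
That leaves (ii). Evaluating it on every row reproduces the table of φ exactly.

ii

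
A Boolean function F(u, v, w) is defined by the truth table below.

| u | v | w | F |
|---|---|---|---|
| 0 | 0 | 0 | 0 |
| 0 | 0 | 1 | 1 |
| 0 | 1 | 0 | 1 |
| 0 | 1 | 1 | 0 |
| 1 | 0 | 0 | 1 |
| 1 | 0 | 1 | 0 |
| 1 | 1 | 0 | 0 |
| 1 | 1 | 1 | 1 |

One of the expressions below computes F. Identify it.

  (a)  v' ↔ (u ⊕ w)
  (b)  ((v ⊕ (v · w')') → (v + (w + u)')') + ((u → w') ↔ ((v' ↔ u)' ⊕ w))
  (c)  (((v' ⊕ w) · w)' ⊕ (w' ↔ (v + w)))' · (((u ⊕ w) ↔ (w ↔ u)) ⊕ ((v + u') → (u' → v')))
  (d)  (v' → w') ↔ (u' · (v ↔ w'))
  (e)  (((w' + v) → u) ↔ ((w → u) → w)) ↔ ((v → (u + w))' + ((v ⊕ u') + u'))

a

(b): at (0,0,0) it gives 1, but F = 0 — eliminated.
(c): at (0,0,1) it gives 0, but F = 1 — eliminated.
(d): at (0,0,1) it gives 0, but F = 1 — eliminated.
(e): at (0,0,0) it gives 1, but F = 0 — eliminated.
That leaves (a). Evaluating it on every row reproduces the table of F exactly.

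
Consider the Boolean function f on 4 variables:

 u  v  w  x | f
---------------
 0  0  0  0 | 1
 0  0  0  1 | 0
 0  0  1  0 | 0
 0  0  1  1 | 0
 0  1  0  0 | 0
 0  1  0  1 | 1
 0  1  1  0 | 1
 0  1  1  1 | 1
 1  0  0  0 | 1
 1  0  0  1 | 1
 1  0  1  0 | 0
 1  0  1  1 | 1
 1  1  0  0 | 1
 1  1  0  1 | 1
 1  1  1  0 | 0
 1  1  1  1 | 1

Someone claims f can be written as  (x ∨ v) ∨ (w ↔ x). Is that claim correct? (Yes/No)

No

Evaluate (x ∨ v) ∨ (w ↔ x) on each row and compare to f:
  u=0, v=0, w=0, x=0: formula gives 1, f = 1 ✓
  u=0, v=0, w=0, x=1: formula gives 1, but f = 0 ✗
Since they disagree at (0,0,0,1), the expression is not a correct formula for f.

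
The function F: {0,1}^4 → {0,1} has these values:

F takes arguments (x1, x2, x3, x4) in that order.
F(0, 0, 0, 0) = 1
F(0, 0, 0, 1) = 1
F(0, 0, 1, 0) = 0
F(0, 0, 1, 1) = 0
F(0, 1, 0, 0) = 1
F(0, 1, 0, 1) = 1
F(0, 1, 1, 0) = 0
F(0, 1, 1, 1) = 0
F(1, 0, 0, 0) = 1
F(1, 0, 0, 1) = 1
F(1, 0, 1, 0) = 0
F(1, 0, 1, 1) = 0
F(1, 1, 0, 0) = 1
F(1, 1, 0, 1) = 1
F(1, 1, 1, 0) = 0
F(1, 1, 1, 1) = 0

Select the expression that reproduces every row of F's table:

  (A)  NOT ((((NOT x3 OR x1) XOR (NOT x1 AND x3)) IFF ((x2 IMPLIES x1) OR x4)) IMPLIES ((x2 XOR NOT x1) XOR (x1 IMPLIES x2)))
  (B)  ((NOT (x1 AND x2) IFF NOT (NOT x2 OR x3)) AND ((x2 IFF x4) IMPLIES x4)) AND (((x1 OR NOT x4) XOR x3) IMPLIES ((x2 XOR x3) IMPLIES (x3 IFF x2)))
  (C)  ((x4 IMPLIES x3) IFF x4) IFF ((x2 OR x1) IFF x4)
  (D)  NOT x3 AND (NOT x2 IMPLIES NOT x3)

D

(A) fails at (0,0,1,0): the formula yields 1, F is 0.
(B) fails at (0,0,0,0): the formula yields 0, F is 1.
(C) fails at (0,0,0,0): the formula yields 0, F is 1.
Only (D) survives; checking it on all 16 rows confirms it matches F.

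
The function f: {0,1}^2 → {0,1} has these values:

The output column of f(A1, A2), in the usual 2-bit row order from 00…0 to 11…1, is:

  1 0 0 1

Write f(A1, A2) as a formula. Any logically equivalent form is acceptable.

f(A1, A2) = (A1 ⊕ A2)'

The output is 1 exactly when an even number of inputs are 1 — the complement of 2-way XOR.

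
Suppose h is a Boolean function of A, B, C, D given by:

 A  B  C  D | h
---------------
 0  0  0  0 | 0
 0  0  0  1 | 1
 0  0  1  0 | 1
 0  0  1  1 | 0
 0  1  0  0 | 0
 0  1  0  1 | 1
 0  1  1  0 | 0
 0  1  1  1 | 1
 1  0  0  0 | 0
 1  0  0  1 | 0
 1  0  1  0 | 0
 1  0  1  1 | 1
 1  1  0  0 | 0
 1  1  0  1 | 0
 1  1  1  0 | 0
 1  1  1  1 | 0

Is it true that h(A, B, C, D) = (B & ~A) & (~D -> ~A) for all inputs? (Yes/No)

No

Test each input against both h and the formula:
  A=0, B=0, C=0, D=0: formula gives 0, h = 0 ✓
  A=0, B=0, C=0, D=1: formula gives 0, but h = 1 ✗
Since they disagree at (0,0,0,1), the expression is not a correct formula for h.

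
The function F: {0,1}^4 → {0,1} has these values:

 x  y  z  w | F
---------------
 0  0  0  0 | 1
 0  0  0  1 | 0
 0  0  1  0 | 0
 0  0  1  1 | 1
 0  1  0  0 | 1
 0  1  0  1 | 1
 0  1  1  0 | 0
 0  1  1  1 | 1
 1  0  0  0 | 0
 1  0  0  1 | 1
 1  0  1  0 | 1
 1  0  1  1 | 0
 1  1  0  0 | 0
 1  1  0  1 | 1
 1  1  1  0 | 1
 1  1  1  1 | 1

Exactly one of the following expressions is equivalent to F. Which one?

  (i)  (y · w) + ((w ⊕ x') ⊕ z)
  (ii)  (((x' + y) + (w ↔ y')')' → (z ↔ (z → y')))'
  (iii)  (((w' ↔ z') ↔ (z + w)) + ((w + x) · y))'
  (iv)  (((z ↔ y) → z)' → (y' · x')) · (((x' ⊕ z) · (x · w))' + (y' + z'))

(ii): at (0,0,0,0) it gives 0, but F = 1 — eliminated.
(iii): at (0,0,0,1) it gives 1, but F = 0 — eliminated.
(iv): at (0,0,0,1) it gives 1, but F = 0 — eliminated.
That leaves (i). Evaluating it on every row reproduces the table of F exactly.

i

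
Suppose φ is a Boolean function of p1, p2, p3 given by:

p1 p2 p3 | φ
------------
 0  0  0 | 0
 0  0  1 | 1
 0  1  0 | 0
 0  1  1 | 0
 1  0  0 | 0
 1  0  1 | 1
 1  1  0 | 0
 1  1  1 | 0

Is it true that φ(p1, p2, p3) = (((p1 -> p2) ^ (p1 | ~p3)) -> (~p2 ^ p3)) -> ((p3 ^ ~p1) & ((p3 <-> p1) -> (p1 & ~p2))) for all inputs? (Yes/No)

Evaluate (((p1 -> p2) ^ (p1 | ~p3)) -> (~p2 ^ p3)) -> ((p3 ^ ~p1) & ((p3 <-> p1) -> (p1 & ~p2))) on each row and compare to φ:
  p1=0, p2=0, p3=0: formula gives 0, φ = 0 ✓
  p1=0, p2=0, p3=1: formula gives 1, φ = 1 ✓
  p1=0, p2=1, p3=0: formula gives 0, φ = 0 ✓
  p1=0, p2=1, p3=1: formula gives 0, φ = 0 ✓
  p1=1, p2=0, p3=0: formula gives 0, φ = 0 ✓
  …and likewise for the remaining 3 rows.
All 8 rows match — the expression computes φ exactly.

Yes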